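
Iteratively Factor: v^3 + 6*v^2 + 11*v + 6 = (v + 1)*(v^2 + 5*v + 6) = (v + 1)*(v + 3)*(v + 2)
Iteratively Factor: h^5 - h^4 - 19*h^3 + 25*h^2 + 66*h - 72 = (h - 1)*(h^4 - 19*h^2 + 6*h + 72) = (h - 3)*(h - 1)*(h^3 + 3*h^2 - 10*h - 24) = (h - 3)*(h - 1)*(h + 2)*(h^2 + h - 12) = (h - 3)^2*(h - 1)*(h + 2)*(h + 4)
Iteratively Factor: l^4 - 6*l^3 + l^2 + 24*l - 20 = (l - 1)*(l^3 - 5*l^2 - 4*l + 20) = (l - 1)*(l + 2)*(l^2 - 7*l + 10) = (l - 2)*(l - 1)*(l + 2)*(l - 5)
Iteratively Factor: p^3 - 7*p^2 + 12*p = (p - 4)*(p^2 - 3*p) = p*(p - 4)*(p - 3)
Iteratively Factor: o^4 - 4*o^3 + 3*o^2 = (o - 1)*(o^3 - 3*o^2) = (o - 3)*(o - 1)*(o^2) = o*(o - 3)*(o - 1)*(o)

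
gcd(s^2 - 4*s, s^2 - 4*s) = s^2 - 4*s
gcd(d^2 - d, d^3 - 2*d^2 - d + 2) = d - 1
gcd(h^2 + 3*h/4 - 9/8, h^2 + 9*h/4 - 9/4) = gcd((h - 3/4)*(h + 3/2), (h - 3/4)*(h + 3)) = h - 3/4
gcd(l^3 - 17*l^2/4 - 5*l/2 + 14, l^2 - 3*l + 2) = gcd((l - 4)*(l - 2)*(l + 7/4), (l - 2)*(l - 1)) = l - 2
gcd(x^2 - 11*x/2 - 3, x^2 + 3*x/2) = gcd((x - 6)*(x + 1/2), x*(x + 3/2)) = 1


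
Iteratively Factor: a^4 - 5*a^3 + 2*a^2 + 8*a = (a)*(a^3 - 5*a^2 + 2*a + 8) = a*(a + 1)*(a^2 - 6*a + 8) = a*(a - 4)*(a + 1)*(a - 2)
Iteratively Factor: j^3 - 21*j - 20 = (j - 5)*(j^2 + 5*j + 4) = (j - 5)*(j + 4)*(j + 1)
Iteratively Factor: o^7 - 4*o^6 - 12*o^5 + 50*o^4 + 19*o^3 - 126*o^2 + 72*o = (o - 3)*(o^6 - o^5 - 15*o^4 + 5*o^3 + 34*o^2 - 24*o) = (o - 3)*(o + 3)*(o^5 - 4*o^4 - 3*o^3 + 14*o^2 - 8*o) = (o - 3)*(o + 2)*(o + 3)*(o^4 - 6*o^3 + 9*o^2 - 4*o) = o*(o - 3)*(o + 2)*(o + 3)*(o^3 - 6*o^2 + 9*o - 4) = o*(o - 3)*(o - 1)*(o + 2)*(o + 3)*(o^2 - 5*o + 4) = o*(o - 3)*(o - 1)^2*(o + 2)*(o + 3)*(o - 4)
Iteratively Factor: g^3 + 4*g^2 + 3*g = (g + 3)*(g^2 + g) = g*(g + 3)*(g + 1)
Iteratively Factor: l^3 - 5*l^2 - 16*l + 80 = (l - 4)*(l^2 - l - 20) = (l - 5)*(l - 4)*(l + 4)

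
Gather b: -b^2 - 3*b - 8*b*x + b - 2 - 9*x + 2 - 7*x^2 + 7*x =-b^2 + b*(-8*x - 2) - 7*x^2 - 2*x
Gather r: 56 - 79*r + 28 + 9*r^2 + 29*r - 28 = 9*r^2 - 50*r + 56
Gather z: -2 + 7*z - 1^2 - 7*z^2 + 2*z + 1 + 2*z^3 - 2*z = 2*z^3 - 7*z^2 + 7*z - 2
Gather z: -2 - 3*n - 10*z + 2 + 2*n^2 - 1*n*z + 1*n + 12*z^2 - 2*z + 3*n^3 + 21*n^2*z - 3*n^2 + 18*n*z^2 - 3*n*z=3*n^3 - n^2 - 2*n + z^2*(18*n + 12) + z*(21*n^2 - 4*n - 12)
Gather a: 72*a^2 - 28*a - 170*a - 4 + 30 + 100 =72*a^2 - 198*a + 126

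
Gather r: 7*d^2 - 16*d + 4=7*d^2 - 16*d + 4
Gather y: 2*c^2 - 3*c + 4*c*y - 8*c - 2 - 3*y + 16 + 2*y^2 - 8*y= 2*c^2 - 11*c + 2*y^2 + y*(4*c - 11) + 14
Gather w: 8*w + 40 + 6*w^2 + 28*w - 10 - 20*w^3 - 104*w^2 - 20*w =-20*w^3 - 98*w^2 + 16*w + 30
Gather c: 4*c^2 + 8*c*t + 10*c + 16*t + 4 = 4*c^2 + c*(8*t + 10) + 16*t + 4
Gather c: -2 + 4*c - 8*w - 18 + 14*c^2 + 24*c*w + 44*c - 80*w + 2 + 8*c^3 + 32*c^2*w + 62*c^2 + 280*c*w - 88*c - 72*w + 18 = 8*c^3 + c^2*(32*w + 76) + c*(304*w - 40) - 160*w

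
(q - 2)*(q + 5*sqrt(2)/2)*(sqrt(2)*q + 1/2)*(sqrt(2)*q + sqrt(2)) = 2*q^4 - 2*q^3 + 11*sqrt(2)*q^3/2 - 11*sqrt(2)*q^2/2 - 3*q^2/2 - 11*sqrt(2)*q - 5*q/2 - 5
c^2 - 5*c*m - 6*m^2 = (c - 6*m)*(c + m)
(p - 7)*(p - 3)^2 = p^3 - 13*p^2 + 51*p - 63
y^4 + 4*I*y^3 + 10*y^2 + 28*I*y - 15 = (y - 3*I)*(y + I)^2*(y + 5*I)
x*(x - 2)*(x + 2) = x^3 - 4*x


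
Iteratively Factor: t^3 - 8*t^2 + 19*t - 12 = (t - 1)*(t^2 - 7*t + 12) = (t - 4)*(t - 1)*(t - 3)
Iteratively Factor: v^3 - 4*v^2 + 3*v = (v - 1)*(v^2 - 3*v) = (v - 3)*(v - 1)*(v)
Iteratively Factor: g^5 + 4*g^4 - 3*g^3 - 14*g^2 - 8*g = (g + 4)*(g^4 - 3*g^2 - 2*g) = (g + 1)*(g + 4)*(g^3 - g^2 - 2*g) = (g + 1)^2*(g + 4)*(g^2 - 2*g) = (g - 2)*(g + 1)^2*(g + 4)*(g)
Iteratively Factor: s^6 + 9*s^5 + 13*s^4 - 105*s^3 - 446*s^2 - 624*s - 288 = (s + 1)*(s^5 + 8*s^4 + 5*s^3 - 110*s^2 - 336*s - 288) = (s + 1)*(s + 3)*(s^4 + 5*s^3 - 10*s^2 - 80*s - 96) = (s + 1)*(s + 3)^2*(s^3 + 2*s^2 - 16*s - 32) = (s + 1)*(s + 3)^2*(s + 4)*(s^2 - 2*s - 8) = (s - 4)*(s + 1)*(s + 3)^2*(s + 4)*(s + 2)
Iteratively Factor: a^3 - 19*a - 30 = (a + 3)*(a^2 - 3*a - 10) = (a - 5)*(a + 3)*(a + 2)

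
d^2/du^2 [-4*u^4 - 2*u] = -48*u^2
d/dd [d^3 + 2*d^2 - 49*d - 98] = 3*d^2 + 4*d - 49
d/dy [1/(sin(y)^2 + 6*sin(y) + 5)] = -2*(sin(y) + 3)*cos(y)/(sin(y)^2 + 6*sin(y) + 5)^2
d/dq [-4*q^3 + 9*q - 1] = 9 - 12*q^2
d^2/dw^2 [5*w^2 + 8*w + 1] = 10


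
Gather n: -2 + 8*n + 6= 8*n + 4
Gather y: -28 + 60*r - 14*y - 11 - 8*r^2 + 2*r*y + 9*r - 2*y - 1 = -8*r^2 + 69*r + y*(2*r - 16) - 40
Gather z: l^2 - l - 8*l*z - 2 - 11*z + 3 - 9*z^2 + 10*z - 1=l^2 - l - 9*z^2 + z*(-8*l - 1)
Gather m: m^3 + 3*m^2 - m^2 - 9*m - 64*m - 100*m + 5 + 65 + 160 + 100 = m^3 + 2*m^2 - 173*m + 330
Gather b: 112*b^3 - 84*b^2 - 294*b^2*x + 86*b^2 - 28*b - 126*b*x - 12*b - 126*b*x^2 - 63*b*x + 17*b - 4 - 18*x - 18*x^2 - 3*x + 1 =112*b^3 + b^2*(2 - 294*x) + b*(-126*x^2 - 189*x - 23) - 18*x^2 - 21*x - 3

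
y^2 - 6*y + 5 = (y - 5)*(y - 1)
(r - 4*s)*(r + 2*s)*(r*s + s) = r^3*s - 2*r^2*s^2 + r^2*s - 8*r*s^3 - 2*r*s^2 - 8*s^3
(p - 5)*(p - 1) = p^2 - 6*p + 5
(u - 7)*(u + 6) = u^2 - u - 42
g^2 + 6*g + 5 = (g + 1)*(g + 5)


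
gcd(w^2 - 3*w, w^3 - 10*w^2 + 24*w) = w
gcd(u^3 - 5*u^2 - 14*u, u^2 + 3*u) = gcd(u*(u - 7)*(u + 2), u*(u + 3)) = u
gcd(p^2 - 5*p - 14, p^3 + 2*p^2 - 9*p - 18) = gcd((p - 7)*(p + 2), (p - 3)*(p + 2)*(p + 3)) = p + 2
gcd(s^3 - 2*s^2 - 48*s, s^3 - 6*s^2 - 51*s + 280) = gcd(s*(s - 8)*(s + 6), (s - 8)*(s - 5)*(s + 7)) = s - 8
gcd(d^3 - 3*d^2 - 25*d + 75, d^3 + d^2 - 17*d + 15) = d^2 + 2*d - 15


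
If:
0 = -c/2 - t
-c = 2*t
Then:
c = -2*t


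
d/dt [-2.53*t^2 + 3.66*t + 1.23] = 3.66 - 5.06*t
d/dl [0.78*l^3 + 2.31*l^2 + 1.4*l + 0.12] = 2.34*l^2 + 4.62*l + 1.4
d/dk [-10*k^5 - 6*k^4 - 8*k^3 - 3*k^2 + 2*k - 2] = -50*k^4 - 24*k^3 - 24*k^2 - 6*k + 2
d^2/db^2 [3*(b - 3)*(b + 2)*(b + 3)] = 18*b + 12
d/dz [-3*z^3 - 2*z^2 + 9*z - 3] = -9*z^2 - 4*z + 9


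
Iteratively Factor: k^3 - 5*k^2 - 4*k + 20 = (k - 2)*(k^2 - 3*k - 10) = (k - 5)*(k - 2)*(k + 2)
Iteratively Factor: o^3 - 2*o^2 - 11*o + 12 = (o - 1)*(o^2 - o - 12) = (o - 4)*(o - 1)*(o + 3)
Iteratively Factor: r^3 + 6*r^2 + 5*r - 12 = (r + 3)*(r^2 + 3*r - 4) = (r + 3)*(r + 4)*(r - 1)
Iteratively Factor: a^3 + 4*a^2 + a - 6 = (a + 3)*(a^2 + a - 2) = (a - 1)*(a + 3)*(a + 2)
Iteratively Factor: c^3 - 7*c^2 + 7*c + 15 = (c - 3)*(c^2 - 4*c - 5) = (c - 5)*(c - 3)*(c + 1)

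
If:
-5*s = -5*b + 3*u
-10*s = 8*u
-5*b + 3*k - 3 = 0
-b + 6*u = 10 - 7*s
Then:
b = -10/3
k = -41/9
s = -40/3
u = 50/3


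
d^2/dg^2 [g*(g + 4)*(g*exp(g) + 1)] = g^3*exp(g) + 10*g^2*exp(g) + 22*g*exp(g) + 8*exp(g) + 2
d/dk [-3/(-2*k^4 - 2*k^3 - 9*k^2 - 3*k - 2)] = 3*(-8*k^3 - 6*k^2 - 18*k - 3)/(2*k^4 + 2*k^3 + 9*k^2 + 3*k + 2)^2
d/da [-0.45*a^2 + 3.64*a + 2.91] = 3.64 - 0.9*a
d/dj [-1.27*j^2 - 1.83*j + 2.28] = -2.54*j - 1.83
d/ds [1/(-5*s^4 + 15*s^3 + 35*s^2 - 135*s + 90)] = (4*s^3 - 9*s^2 - 14*s + 27)/(5*(-s^4 + 3*s^3 + 7*s^2 - 27*s + 18)^2)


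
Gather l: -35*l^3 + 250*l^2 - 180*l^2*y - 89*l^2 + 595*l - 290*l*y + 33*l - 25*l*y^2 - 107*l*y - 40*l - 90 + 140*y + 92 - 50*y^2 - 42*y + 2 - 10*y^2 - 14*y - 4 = -35*l^3 + l^2*(161 - 180*y) + l*(-25*y^2 - 397*y + 588) - 60*y^2 + 84*y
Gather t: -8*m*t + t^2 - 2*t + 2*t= -8*m*t + t^2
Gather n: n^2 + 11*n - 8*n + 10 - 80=n^2 + 3*n - 70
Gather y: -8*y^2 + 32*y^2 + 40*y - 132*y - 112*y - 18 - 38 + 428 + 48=24*y^2 - 204*y + 420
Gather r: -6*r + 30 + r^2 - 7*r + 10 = r^2 - 13*r + 40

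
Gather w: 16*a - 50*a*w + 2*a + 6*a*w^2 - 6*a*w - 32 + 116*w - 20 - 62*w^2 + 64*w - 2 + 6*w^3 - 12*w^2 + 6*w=18*a + 6*w^3 + w^2*(6*a - 74) + w*(186 - 56*a) - 54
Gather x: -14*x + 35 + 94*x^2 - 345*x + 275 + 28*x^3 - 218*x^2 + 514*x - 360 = 28*x^3 - 124*x^2 + 155*x - 50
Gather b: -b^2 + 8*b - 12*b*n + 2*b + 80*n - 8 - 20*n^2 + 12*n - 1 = -b^2 + b*(10 - 12*n) - 20*n^2 + 92*n - 9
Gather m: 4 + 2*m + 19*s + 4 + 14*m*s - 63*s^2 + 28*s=m*(14*s + 2) - 63*s^2 + 47*s + 8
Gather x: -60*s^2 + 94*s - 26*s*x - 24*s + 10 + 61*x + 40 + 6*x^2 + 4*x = -60*s^2 + 70*s + 6*x^2 + x*(65 - 26*s) + 50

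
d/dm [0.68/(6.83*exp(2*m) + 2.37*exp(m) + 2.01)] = (-9.2888*exp(m) - 1.6116)*exp(m)/(6.83*exp(2*m) + 2.37*exp(m) + 2.01)^2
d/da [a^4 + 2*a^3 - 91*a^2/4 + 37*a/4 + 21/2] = 4*a^3 + 6*a^2 - 91*a/2 + 37/4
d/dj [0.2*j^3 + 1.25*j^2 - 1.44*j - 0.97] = 0.6*j^2 + 2.5*j - 1.44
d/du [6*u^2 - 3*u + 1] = 12*u - 3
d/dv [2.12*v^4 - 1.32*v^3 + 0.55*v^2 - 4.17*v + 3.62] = 8.48*v^3 - 3.96*v^2 + 1.1*v - 4.17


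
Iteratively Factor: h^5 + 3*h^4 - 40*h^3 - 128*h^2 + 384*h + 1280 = (h - 4)*(h^4 + 7*h^3 - 12*h^2 - 176*h - 320) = (h - 4)*(h + 4)*(h^3 + 3*h^2 - 24*h - 80) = (h - 4)*(h + 4)^2*(h^2 - h - 20) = (h - 4)*(h + 4)^3*(h - 5)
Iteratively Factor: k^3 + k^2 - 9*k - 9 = (k - 3)*(k^2 + 4*k + 3) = (k - 3)*(k + 3)*(k + 1)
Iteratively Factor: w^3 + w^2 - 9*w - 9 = (w - 3)*(w^2 + 4*w + 3) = (w - 3)*(w + 3)*(w + 1)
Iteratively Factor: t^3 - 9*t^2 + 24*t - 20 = (t - 2)*(t^2 - 7*t + 10) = (t - 5)*(t - 2)*(t - 2)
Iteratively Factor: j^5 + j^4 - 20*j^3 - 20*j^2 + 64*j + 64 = (j - 2)*(j^4 + 3*j^3 - 14*j^2 - 48*j - 32) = (j - 4)*(j - 2)*(j^3 + 7*j^2 + 14*j + 8) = (j - 4)*(j - 2)*(j + 1)*(j^2 + 6*j + 8) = (j - 4)*(j - 2)*(j + 1)*(j + 4)*(j + 2)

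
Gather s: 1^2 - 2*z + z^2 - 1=z^2 - 2*z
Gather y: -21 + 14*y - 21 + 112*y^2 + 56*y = 112*y^2 + 70*y - 42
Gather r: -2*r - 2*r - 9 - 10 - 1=-4*r - 20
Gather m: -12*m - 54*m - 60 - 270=-66*m - 330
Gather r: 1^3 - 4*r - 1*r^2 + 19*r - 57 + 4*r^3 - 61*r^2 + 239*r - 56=4*r^3 - 62*r^2 + 254*r - 112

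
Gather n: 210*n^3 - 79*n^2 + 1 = 210*n^3 - 79*n^2 + 1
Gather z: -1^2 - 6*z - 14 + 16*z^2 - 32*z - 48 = 16*z^2 - 38*z - 63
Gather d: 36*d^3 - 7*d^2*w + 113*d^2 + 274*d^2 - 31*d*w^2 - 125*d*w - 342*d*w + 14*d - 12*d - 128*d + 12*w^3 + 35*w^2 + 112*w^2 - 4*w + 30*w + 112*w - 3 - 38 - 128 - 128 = 36*d^3 + d^2*(387 - 7*w) + d*(-31*w^2 - 467*w - 126) + 12*w^3 + 147*w^2 + 138*w - 297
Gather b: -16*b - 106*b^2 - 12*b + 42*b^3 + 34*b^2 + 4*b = 42*b^3 - 72*b^2 - 24*b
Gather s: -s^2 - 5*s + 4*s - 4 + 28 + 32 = -s^2 - s + 56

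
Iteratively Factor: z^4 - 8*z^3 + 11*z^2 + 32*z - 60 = (z + 2)*(z^3 - 10*z^2 + 31*z - 30) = (z - 5)*(z + 2)*(z^2 - 5*z + 6) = (z - 5)*(z - 2)*(z + 2)*(z - 3)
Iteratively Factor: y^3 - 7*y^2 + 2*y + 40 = (y - 4)*(y^2 - 3*y - 10) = (y - 5)*(y - 4)*(y + 2)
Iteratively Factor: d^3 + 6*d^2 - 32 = (d + 4)*(d^2 + 2*d - 8) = (d - 2)*(d + 4)*(d + 4)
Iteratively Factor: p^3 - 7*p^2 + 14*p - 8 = (p - 1)*(p^2 - 6*p + 8) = (p - 2)*(p - 1)*(p - 4)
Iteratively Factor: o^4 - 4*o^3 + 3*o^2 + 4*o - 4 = (o - 2)*(o^3 - 2*o^2 - o + 2) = (o - 2)*(o + 1)*(o^2 - 3*o + 2) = (o - 2)^2*(o + 1)*(o - 1)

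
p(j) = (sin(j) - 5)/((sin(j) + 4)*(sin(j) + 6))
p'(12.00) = 0.16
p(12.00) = -0.29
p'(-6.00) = 0.10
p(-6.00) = -0.18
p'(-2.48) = -0.16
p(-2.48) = -0.31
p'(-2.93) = -0.15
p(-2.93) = -0.24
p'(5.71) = 0.16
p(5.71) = -0.29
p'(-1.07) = 0.12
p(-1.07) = -0.37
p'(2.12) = -0.04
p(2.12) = -0.12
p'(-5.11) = 0.03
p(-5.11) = -0.12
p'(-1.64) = -0.02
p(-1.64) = -0.40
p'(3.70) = -0.16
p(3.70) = -0.29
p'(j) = -(sin(j) - 5)*cos(j)/((sin(j) + 4)*(sin(j) + 6)^2) - (sin(j) - 5)*cos(j)/((sin(j) + 4)^2*(sin(j) + 6)) + cos(j)/((sin(j) + 4)*(sin(j) + 6)) = (10*sin(j) + cos(j)^2 + 73)*cos(j)/((sin(j) + 4)^2*(sin(j) + 6)^2)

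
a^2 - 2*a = a*(a - 2)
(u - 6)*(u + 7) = u^2 + u - 42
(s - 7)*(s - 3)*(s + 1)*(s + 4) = s^4 - 5*s^3 - 25*s^2 + 65*s + 84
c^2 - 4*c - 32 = (c - 8)*(c + 4)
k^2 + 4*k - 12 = (k - 2)*(k + 6)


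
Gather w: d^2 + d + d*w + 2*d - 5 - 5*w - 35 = d^2 + 3*d + w*(d - 5) - 40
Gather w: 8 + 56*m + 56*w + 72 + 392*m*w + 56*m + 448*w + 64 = 112*m + w*(392*m + 504) + 144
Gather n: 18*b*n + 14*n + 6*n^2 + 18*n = 6*n^2 + n*(18*b + 32)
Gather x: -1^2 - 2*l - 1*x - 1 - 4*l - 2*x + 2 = -6*l - 3*x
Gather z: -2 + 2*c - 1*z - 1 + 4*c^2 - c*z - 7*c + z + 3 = 4*c^2 - c*z - 5*c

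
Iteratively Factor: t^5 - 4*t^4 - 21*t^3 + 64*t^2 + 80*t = (t + 1)*(t^4 - 5*t^3 - 16*t^2 + 80*t) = t*(t + 1)*(t^3 - 5*t^2 - 16*t + 80) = t*(t + 1)*(t + 4)*(t^2 - 9*t + 20) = t*(t - 4)*(t + 1)*(t + 4)*(t - 5)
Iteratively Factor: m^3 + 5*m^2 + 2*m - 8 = (m + 2)*(m^2 + 3*m - 4) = (m - 1)*(m + 2)*(m + 4)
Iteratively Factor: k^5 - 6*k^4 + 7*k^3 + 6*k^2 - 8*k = (k + 1)*(k^4 - 7*k^3 + 14*k^2 - 8*k) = (k - 1)*(k + 1)*(k^3 - 6*k^2 + 8*k) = (k - 4)*(k - 1)*(k + 1)*(k^2 - 2*k) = k*(k - 4)*(k - 1)*(k + 1)*(k - 2)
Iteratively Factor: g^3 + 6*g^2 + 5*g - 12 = (g + 4)*(g^2 + 2*g - 3) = (g + 3)*(g + 4)*(g - 1)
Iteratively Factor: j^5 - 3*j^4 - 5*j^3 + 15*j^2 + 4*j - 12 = (j - 3)*(j^4 - 5*j^2 + 4) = (j - 3)*(j - 2)*(j^3 + 2*j^2 - j - 2) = (j - 3)*(j - 2)*(j - 1)*(j^2 + 3*j + 2) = (j - 3)*(j - 2)*(j - 1)*(j + 1)*(j + 2)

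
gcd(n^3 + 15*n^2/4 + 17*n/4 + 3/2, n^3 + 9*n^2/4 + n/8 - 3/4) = n^2 + 11*n/4 + 3/2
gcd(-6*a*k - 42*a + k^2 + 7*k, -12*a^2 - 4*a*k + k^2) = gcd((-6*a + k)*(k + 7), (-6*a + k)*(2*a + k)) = 6*a - k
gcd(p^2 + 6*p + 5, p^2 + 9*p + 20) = p + 5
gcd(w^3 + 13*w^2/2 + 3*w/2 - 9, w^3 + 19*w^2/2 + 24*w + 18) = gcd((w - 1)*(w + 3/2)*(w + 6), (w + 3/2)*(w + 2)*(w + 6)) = w^2 + 15*w/2 + 9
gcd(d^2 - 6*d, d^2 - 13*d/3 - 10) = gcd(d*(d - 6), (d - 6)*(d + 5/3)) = d - 6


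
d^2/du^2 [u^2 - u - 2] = 2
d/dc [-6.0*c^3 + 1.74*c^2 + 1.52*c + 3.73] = -18.0*c^2 + 3.48*c + 1.52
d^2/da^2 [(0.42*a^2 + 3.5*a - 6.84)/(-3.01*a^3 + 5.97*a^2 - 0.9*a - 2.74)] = (-7.61048400000001*a^6 - 190.2621*a^5 + 1127.843388*a^4 - 2153.145876*a^3 + 1879.04904*a^2 - 902.495016*a + 245.81112)/(27.270901*a^9 - 162.266391*a^8 + 346.299597*a^7 - 235.338531*a^6 - 191.877138*a^5 + 322.997058*a^4 - 19.809492*a^3 - 127.802916*a^2 + 20.27052*a + 20.570824)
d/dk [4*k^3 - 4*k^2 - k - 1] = 12*k^2 - 8*k - 1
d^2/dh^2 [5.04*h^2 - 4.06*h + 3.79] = 10.0800000000000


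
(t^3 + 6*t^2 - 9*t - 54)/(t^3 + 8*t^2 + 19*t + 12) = (t^2 + 3*t - 18)/(t^2 + 5*t + 4)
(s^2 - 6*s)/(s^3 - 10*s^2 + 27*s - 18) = s/(s^2 - 4*s + 3)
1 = 1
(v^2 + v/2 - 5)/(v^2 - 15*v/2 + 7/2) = (2*v^2 + v - 10)/(2*v^2 - 15*v + 7)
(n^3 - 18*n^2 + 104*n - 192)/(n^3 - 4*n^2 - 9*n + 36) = (n^2 - 14*n + 48)/(n^2 - 9)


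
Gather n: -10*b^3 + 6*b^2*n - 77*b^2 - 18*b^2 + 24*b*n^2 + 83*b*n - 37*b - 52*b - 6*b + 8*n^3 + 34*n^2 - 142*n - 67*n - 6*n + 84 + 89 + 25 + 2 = -10*b^3 - 95*b^2 - 95*b + 8*n^3 + n^2*(24*b + 34) + n*(6*b^2 + 83*b - 215) + 200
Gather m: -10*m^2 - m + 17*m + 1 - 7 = -10*m^2 + 16*m - 6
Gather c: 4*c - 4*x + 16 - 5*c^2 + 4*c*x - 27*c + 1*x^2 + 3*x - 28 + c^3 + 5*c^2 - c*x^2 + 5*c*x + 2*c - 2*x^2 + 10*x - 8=c^3 + c*(-x^2 + 9*x - 21) - x^2 + 9*x - 20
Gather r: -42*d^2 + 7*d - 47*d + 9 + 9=-42*d^2 - 40*d + 18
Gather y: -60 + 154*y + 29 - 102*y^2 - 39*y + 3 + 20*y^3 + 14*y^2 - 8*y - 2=20*y^3 - 88*y^2 + 107*y - 30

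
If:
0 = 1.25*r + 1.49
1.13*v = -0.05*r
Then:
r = -1.19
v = 0.05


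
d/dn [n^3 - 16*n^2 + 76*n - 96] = 3*n^2 - 32*n + 76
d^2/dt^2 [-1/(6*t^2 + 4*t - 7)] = 4*(18*t^2 + 12*t - 8*(3*t + 1)^2 - 21)/(6*t^2 + 4*t - 7)^3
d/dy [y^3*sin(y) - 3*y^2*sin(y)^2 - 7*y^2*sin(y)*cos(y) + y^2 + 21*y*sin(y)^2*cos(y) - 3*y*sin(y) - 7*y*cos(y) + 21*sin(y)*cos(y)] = y^3*cos(y) + 3*y^2*sin(y) - 3*y^2*sin(2*y) - 7*y^2*cos(2*y) + 7*y*sin(y)/4 - 7*y*sin(2*y) + 63*y*sin(3*y)/4 - 3*y*cos(y) + 3*y*cos(2*y) - y - 3*sin(y) - 7*cos(y)/4 + 21*cos(2*y) - 21*cos(3*y)/4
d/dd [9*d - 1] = 9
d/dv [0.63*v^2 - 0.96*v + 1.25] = 1.26*v - 0.96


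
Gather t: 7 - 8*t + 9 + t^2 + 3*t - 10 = t^2 - 5*t + 6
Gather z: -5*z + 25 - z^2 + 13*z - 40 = -z^2 + 8*z - 15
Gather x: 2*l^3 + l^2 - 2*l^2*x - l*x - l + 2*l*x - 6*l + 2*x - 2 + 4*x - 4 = 2*l^3 + l^2 - 7*l + x*(-2*l^2 + l + 6) - 6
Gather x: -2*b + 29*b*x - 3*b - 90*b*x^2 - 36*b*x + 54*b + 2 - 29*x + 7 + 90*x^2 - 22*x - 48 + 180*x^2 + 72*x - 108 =49*b + x^2*(270 - 90*b) + x*(21 - 7*b) - 147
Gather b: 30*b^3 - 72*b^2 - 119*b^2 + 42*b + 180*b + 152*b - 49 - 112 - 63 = 30*b^3 - 191*b^2 + 374*b - 224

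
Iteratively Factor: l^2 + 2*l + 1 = (l + 1)*(l + 1)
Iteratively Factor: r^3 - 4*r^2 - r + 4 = (r - 4)*(r^2 - 1) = (r - 4)*(r + 1)*(r - 1)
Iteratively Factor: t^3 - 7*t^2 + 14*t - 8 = (t - 4)*(t^2 - 3*t + 2) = (t - 4)*(t - 2)*(t - 1)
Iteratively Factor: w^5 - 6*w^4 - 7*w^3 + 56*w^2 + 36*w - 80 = (w - 4)*(w^4 - 2*w^3 - 15*w^2 - 4*w + 20) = (w - 4)*(w + 2)*(w^3 - 4*w^2 - 7*w + 10) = (w - 4)*(w - 1)*(w + 2)*(w^2 - 3*w - 10) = (w - 4)*(w - 1)*(w + 2)^2*(w - 5)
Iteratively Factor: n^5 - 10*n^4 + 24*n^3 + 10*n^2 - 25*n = (n)*(n^4 - 10*n^3 + 24*n^2 + 10*n - 25) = n*(n - 5)*(n^3 - 5*n^2 - n + 5) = n*(n - 5)*(n - 1)*(n^2 - 4*n - 5) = n*(n - 5)*(n - 1)*(n + 1)*(n - 5)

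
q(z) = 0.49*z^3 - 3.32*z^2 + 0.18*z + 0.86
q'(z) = 1.47*z^2 - 6.64*z + 0.18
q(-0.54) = -0.28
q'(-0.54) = 4.19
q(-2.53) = -28.78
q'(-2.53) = 26.39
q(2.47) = -11.57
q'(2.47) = -7.25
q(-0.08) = 0.82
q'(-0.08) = 0.72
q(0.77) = -0.75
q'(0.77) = -4.06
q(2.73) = -13.42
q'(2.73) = -6.99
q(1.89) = -7.35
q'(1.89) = -7.12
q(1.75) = -6.37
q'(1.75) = -6.94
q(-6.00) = -225.58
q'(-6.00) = 92.94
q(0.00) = 0.86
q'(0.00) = 0.18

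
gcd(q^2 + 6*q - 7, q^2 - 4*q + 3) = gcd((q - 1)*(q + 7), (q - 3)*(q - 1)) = q - 1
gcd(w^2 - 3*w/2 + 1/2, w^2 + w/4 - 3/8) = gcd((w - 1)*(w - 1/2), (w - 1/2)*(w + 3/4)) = w - 1/2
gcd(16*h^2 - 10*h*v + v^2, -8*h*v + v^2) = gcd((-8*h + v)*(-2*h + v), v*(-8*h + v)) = -8*h + v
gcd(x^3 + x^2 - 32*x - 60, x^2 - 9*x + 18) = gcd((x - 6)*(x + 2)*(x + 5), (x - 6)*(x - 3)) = x - 6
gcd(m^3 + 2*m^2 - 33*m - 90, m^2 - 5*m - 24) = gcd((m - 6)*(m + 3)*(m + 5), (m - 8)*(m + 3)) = m + 3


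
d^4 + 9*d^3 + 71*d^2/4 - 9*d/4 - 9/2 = (d - 1/2)*(d + 1/2)*(d + 3)*(d + 6)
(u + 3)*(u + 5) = u^2 + 8*u + 15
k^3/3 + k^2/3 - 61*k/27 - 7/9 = (k/3 + 1)*(k - 7/3)*(k + 1/3)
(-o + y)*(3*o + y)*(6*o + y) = -18*o^3 + 9*o^2*y + 8*o*y^2 + y^3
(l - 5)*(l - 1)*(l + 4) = l^3 - 2*l^2 - 19*l + 20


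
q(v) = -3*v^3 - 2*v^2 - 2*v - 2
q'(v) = -9*v^2 - 4*v - 2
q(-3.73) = 133.32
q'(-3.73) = -112.30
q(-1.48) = 6.30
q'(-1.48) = -15.79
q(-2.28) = 27.72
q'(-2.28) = -39.67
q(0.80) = -6.42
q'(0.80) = -10.96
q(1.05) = -9.78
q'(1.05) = -16.12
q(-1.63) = 8.94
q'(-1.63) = -19.39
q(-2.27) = 27.33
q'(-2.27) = -39.30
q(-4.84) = 300.97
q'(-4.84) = -193.47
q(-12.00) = 4918.00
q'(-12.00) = -1250.00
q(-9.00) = 2041.00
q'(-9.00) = -695.00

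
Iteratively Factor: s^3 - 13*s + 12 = (s - 3)*(s^2 + 3*s - 4) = (s - 3)*(s + 4)*(s - 1)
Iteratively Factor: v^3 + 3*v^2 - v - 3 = (v - 1)*(v^2 + 4*v + 3) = (v - 1)*(v + 3)*(v + 1)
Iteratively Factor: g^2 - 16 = (g - 4)*(g + 4)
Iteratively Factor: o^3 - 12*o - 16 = (o + 2)*(o^2 - 2*o - 8) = (o - 4)*(o + 2)*(o + 2)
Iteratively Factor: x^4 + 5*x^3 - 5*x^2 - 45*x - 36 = (x - 3)*(x^3 + 8*x^2 + 19*x + 12) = (x - 3)*(x + 1)*(x^2 + 7*x + 12) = (x - 3)*(x + 1)*(x + 4)*(x + 3)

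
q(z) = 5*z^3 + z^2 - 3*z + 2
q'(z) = 15*z^2 + 2*z - 3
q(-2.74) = -85.13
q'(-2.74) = 104.13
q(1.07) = 6.06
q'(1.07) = 16.31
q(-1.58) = -10.49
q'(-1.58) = 31.29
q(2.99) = 135.62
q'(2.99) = 137.08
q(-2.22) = -41.12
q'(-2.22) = 66.49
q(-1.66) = -13.14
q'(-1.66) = 35.01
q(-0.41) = 3.05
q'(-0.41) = -1.30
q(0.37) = 1.28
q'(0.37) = -0.21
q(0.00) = 2.00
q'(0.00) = -3.00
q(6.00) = 1100.00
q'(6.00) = 549.00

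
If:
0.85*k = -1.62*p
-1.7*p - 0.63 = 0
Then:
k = 0.71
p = -0.37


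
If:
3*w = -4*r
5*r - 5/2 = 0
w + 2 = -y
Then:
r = 1/2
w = -2/3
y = -4/3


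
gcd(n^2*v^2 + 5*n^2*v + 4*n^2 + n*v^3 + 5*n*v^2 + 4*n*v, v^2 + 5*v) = 1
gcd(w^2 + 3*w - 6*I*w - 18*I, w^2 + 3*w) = w + 3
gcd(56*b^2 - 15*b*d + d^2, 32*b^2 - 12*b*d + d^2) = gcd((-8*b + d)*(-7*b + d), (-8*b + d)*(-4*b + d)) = 8*b - d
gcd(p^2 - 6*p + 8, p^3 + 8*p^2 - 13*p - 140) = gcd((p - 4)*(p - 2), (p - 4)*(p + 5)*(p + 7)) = p - 4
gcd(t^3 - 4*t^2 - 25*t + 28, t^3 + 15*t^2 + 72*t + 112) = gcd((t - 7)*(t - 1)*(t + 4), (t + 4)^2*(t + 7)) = t + 4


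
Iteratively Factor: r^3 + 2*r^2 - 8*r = (r)*(r^2 + 2*r - 8) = r*(r - 2)*(r + 4)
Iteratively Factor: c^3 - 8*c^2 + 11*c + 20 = (c - 5)*(c^2 - 3*c - 4) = (c - 5)*(c - 4)*(c + 1)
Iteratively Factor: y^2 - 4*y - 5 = (y - 5)*(y + 1)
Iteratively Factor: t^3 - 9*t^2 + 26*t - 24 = (t - 3)*(t^2 - 6*t + 8) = (t - 4)*(t - 3)*(t - 2)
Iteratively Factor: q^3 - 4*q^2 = (q)*(q^2 - 4*q) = q*(q - 4)*(q)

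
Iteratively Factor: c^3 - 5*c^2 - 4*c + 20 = (c + 2)*(c^2 - 7*c + 10) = (c - 2)*(c + 2)*(c - 5)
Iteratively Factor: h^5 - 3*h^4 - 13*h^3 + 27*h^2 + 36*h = (h + 1)*(h^4 - 4*h^3 - 9*h^2 + 36*h) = (h - 3)*(h + 1)*(h^3 - h^2 - 12*h) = (h - 4)*(h - 3)*(h + 1)*(h^2 + 3*h) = h*(h - 4)*(h - 3)*(h + 1)*(h + 3)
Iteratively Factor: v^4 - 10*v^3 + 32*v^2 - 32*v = (v - 2)*(v^3 - 8*v^2 + 16*v) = v*(v - 2)*(v^2 - 8*v + 16) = v*(v - 4)*(v - 2)*(v - 4)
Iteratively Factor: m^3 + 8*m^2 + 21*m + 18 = (m + 2)*(m^2 + 6*m + 9) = (m + 2)*(m + 3)*(m + 3)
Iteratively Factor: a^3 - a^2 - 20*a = (a + 4)*(a^2 - 5*a) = a*(a + 4)*(a - 5)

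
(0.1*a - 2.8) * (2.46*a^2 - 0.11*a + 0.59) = 0.246*a^3 - 6.899*a^2 + 0.367*a - 1.652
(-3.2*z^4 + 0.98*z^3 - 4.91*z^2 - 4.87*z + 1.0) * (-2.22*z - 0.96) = 7.104*z^5 + 0.8964*z^4 + 9.9594*z^3 + 15.525*z^2 + 2.4552*z - 0.96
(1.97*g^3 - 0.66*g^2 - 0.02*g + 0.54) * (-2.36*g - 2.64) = -4.6492*g^4 - 3.6432*g^3 + 1.7896*g^2 - 1.2216*g - 1.4256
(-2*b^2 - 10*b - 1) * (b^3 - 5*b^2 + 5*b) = -2*b^5 + 39*b^3 - 45*b^2 - 5*b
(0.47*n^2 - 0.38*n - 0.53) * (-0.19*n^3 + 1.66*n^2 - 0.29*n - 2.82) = -0.0893*n^5 + 0.8524*n^4 - 0.6664*n^3 - 2.095*n^2 + 1.2253*n + 1.4946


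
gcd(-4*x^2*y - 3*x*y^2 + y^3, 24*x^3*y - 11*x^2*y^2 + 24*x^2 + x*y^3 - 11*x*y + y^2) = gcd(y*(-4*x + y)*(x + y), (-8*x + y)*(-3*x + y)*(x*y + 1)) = 1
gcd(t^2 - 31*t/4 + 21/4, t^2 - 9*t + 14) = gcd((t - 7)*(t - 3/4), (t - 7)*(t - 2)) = t - 7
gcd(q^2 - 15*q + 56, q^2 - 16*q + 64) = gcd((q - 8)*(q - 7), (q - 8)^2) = q - 8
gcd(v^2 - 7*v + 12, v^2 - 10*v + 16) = 1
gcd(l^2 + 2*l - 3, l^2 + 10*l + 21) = l + 3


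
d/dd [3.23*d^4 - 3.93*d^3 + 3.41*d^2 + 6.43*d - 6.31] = 12.92*d^3 - 11.79*d^2 + 6.82*d + 6.43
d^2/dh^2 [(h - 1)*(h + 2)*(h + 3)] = 6*h + 8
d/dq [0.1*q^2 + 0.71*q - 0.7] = 0.2*q + 0.71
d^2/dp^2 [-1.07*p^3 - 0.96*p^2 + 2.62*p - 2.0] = -6.42*p - 1.92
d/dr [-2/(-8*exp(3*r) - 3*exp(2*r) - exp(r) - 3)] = (-48*exp(2*r) - 12*exp(r) - 2)*exp(r)/(8*exp(3*r) + 3*exp(2*r) + exp(r) + 3)^2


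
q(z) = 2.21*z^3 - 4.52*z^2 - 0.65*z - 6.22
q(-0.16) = -6.24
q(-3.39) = -142.06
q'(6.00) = 183.79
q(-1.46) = -21.78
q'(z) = 6.63*z^2 - 9.04*z - 0.65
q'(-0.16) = 0.97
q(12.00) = 3153.98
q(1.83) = -9.00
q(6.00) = 304.52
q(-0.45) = -7.04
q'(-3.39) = 106.19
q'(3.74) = 58.28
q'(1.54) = 1.15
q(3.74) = 43.74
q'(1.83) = 5.01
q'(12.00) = 845.59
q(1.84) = -8.95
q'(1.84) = 5.16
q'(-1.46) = 26.68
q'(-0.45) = 4.76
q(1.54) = -9.87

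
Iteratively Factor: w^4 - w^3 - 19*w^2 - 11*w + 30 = (w - 1)*(w^3 - 19*w - 30) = (w - 5)*(w - 1)*(w^2 + 5*w + 6) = (w - 5)*(w - 1)*(w + 2)*(w + 3)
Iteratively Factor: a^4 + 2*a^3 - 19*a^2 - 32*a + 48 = (a - 1)*(a^3 + 3*a^2 - 16*a - 48) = (a - 1)*(a + 3)*(a^2 - 16) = (a - 1)*(a + 3)*(a + 4)*(a - 4)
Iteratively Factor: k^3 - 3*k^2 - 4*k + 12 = (k - 3)*(k^2 - 4) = (k - 3)*(k + 2)*(k - 2)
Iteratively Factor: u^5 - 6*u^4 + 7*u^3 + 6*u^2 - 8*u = (u)*(u^4 - 6*u^3 + 7*u^2 + 6*u - 8) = u*(u - 4)*(u^3 - 2*u^2 - u + 2) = u*(u - 4)*(u - 2)*(u^2 - 1) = u*(u - 4)*(u - 2)*(u + 1)*(u - 1)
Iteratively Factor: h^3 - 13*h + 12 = (h - 1)*(h^2 + h - 12) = (h - 3)*(h - 1)*(h + 4)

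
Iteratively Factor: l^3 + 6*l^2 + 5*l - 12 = (l + 4)*(l^2 + 2*l - 3) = (l + 3)*(l + 4)*(l - 1)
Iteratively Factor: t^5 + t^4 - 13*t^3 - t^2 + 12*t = (t + 4)*(t^4 - 3*t^3 - t^2 + 3*t) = (t - 3)*(t + 4)*(t^3 - t) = (t - 3)*(t + 1)*(t + 4)*(t^2 - t) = (t - 3)*(t - 1)*(t + 1)*(t + 4)*(t)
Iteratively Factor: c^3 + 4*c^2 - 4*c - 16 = (c + 4)*(c^2 - 4) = (c + 2)*(c + 4)*(c - 2)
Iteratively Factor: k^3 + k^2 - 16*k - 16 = (k + 1)*(k^2 - 16) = (k - 4)*(k + 1)*(k + 4)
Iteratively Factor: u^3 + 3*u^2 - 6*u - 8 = (u + 4)*(u^2 - u - 2) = (u + 1)*(u + 4)*(u - 2)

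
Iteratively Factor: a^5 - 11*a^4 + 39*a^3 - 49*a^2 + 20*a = (a - 5)*(a^4 - 6*a^3 + 9*a^2 - 4*a) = (a - 5)*(a - 1)*(a^3 - 5*a^2 + 4*a) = a*(a - 5)*(a - 1)*(a^2 - 5*a + 4) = a*(a - 5)*(a - 4)*(a - 1)*(a - 1)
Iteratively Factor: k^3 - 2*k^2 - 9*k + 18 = (k - 3)*(k^2 + k - 6) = (k - 3)*(k + 3)*(k - 2)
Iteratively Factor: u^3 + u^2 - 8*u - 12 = (u + 2)*(u^2 - u - 6) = (u + 2)^2*(u - 3)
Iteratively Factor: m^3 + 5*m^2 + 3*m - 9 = (m - 1)*(m^2 + 6*m + 9) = (m - 1)*(m + 3)*(m + 3)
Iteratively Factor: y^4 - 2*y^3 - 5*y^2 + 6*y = (y - 1)*(y^3 - y^2 - 6*y) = (y - 1)*(y + 2)*(y^2 - 3*y) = (y - 3)*(y - 1)*(y + 2)*(y)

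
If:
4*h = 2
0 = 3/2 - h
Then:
No Solution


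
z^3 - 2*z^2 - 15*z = z*(z - 5)*(z + 3)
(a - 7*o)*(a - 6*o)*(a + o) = a^3 - 12*a^2*o + 29*a*o^2 + 42*o^3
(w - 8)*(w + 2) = w^2 - 6*w - 16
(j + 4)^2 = j^2 + 8*j + 16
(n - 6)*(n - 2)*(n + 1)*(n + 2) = n^4 - 5*n^3 - 10*n^2 + 20*n + 24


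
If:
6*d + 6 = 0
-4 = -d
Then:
No Solution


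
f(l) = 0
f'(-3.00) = 0.00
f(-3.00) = 0.00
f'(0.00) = 0.00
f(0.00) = 0.00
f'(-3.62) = 0.00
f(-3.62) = 0.00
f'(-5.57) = 0.00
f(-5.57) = 0.00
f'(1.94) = 0.00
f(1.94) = 0.00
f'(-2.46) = 0.00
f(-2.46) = 0.00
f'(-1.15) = 0.00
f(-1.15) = 0.00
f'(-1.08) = 0.00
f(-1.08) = 0.00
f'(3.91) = 0.00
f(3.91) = 0.00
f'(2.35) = 0.00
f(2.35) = 0.00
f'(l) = 0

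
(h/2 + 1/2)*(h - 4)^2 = h^3/2 - 7*h^2/2 + 4*h + 8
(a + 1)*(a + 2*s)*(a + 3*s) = a^3 + 5*a^2*s + a^2 + 6*a*s^2 + 5*a*s + 6*s^2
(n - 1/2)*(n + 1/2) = n^2 - 1/4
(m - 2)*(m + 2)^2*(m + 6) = m^4 + 8*m^3 + 8*m^2 - 32*m - 48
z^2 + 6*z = z*(z + 6)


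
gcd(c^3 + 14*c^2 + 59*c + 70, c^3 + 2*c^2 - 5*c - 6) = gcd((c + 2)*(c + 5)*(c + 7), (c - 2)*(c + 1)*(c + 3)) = 1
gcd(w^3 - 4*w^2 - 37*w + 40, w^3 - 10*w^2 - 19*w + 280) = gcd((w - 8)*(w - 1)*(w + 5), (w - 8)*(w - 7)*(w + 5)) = w^2 - 3*w - 40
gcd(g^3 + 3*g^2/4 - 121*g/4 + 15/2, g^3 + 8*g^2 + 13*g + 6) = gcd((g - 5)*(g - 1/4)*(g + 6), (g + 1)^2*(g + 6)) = g + 6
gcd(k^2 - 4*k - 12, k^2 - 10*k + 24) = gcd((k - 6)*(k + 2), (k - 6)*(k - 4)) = k - 6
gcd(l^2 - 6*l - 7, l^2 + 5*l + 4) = l + 1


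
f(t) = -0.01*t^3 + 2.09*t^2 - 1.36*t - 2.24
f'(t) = -0.03*t^2 + 4.18*t - 1.36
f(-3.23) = 24.29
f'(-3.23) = -15.17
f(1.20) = -0.88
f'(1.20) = 3.61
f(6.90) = 84.60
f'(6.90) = 26.05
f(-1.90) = 7.96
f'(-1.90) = -9.41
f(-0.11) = -2.07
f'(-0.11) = -1.82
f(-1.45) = 4.16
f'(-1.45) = -7.48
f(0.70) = -2.17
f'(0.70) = 1.55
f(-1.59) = 5.25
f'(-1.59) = -8.08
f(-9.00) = 186.58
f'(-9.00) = -41.41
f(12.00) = 265.12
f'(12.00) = 44.48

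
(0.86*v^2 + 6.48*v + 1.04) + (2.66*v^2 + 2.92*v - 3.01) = 3.52*v^2 + 9.4*v - 1.97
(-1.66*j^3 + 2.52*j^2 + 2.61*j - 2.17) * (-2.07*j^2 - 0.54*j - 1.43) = 3.4362*j^5 - 4.32*j^4 - 4.3897*j^3 - 0.521100000000001*j^2 - 2.5605*j + 3.1031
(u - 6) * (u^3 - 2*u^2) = u^4 - 8*u^3 + 12*u^2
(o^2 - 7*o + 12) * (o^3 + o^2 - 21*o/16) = o^5 - 6*o^4 + 59*o^3/16 + 339*o^2/16 - 63*o/4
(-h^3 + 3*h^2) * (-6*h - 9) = 6*h^4 - 9*h^3 - 27*h^2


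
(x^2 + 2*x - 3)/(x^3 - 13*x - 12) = (x - 1)/(x^2 - 3*x - 4)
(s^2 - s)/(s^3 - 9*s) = (s - 1)/(s^2 - 9)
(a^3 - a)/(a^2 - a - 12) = (a^3 - a)/(a^2 - a - 12)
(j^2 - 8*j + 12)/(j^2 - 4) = (j - 6)/(j + 2)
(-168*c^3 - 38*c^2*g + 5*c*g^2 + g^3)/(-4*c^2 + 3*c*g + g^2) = (42*c^2 - c*g - g^2)/(c - g)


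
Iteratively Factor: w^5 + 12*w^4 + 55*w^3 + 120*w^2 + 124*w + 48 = (w + 2)*(w^4 + 10*w^3 + 35*w^2 + 50*w + 24) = (w + 2)*(w + 4)*(w^3 + 6*w^2 + 11*w + 6) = (w + 2)^2*(w + 4)*(w^2 + 4*w + 3) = (w + 1)*(w + 2)^2*(w + 4)*(w + 3)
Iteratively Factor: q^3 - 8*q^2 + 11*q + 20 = (q - 5)*(q^2 - 3*q - 4) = (q - 5)*(q - 4)*(q + 1)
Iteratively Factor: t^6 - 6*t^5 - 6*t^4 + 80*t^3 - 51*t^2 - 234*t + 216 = (t + 2)*(t^5 - 8*t^4 + 10*t^3 + 60*t^2 - 171*t + 108) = (t - 1)*(t + 2)*(t^4 - 7*t^3 + 3*t^2 + 63*t - 108) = (t - 3)*(t - 1)*(t + 2)*(t^3 - 4*t^2 - 9*t + 36) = (t - 3)^2*(t - 1)*(t + 2)*(t^2 - t - 12) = (t - 4)*(t - 3)^2*(t - 1)*(t + 2)*(t + 3)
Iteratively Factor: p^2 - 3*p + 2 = (p - 2)*(p - 1)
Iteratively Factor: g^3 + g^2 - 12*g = (g)*(g^2 + g - 12) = g*(g - 3)*(g + 4)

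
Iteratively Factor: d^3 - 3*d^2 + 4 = (d + 1)*(d^2 - 4*d + 4) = (d - 2)*(d + 1)*(d - 2)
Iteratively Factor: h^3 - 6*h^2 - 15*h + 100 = (h + 4)*(h^2 - 10*h + 25) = (h - 5)*(h + 4)*(h - 5)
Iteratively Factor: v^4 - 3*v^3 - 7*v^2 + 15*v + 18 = (v + 2)*(v^3 - 5*v^2 + 3*v + 9) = (v - 3)*(v + 2)*(v^2 - 2*v - 3) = (v - 3)*(v + 1)*(v + 2)*(v - 3)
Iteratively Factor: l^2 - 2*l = (l - 2)*(l)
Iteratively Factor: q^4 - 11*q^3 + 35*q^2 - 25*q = (q - 5)*(q^3 - 6*q^2 + 5*q) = (q - 5)^2*(q^2 - q) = q*(q - 5)^2*(q - 1)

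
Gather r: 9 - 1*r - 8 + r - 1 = 0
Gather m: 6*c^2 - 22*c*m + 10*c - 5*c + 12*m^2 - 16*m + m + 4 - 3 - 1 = 6*c^2 + 5*c + 12*m^2 + m*(-22*c - 15)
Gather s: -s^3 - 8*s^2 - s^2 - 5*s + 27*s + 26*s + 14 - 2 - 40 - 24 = -s^3 - 9*s^2 + 48*s - 52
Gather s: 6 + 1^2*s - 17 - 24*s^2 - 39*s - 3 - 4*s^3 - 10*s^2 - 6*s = -4*s^3 - 34*s^2 - 44*s - 14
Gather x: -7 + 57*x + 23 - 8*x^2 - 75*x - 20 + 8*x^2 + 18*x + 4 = 0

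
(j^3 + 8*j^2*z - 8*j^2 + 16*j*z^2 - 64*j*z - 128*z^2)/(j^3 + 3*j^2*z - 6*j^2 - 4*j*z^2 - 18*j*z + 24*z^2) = (-j^2 - 4*j*z + 8*j + 32*z)/(-j^2 + j*z + 6*j - 6*z)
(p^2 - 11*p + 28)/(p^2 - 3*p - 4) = (p - 7)/(p + 1)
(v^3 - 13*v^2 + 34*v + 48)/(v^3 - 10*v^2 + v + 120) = (v^2 - 5*v - 6)/(v^2 - 2*v - 15)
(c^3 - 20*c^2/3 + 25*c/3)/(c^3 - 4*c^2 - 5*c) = (c - 5/3)/(c + 1)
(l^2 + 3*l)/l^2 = (l + 3)/l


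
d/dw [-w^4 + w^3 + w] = -4*w^3 + 3*w^2 + 1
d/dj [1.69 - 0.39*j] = -0.390000000000000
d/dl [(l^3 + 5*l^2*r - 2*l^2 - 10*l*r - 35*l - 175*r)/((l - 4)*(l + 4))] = (l^4 + 10*l^2*r - 13*l^2 + 190*l*r + 64*l + 160*r + 560)/(l^4 - 32*l^2 + 256)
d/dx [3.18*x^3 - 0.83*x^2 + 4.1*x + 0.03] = 9.54*x^2 - 1.66*x + 4.1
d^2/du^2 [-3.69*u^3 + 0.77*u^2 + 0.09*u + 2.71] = 1.54 - 22.14*u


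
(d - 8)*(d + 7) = d^2 - d - 56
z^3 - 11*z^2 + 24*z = z*(z - 8)*(z - 3)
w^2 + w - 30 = (w - 5)*(w + 6)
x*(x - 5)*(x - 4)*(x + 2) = x^4 - 7*x^3 + 2*x^2 + 40*x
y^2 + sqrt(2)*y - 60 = (y - 5*sqrt(2))*(y + 6*sqrt(2))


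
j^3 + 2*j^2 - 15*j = j*(j - 3)*(j + 5)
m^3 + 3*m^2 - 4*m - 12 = (m - 2)*(m + 2)*(m + 3)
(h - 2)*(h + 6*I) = h^2 - 2*h + 6*I*h - 12*I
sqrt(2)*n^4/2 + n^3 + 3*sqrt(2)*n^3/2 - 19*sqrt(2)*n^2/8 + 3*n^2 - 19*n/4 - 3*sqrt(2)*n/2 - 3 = (n - 3/2)*(n + 1/2)*(n + 4)*(sqrt(2)*n/2 + 1)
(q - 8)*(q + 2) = q^2 - 6*q - 16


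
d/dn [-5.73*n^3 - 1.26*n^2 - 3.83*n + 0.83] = -17.19*n^2 - 2.52*n - 3.83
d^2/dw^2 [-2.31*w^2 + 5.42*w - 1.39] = -4.62000000000000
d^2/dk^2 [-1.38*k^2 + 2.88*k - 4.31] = -2.76000000000000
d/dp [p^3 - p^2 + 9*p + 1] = 3*p^2 - 2*p + 9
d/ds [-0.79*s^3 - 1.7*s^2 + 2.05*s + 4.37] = -2.37*s^2 - 3.4*s + 2.05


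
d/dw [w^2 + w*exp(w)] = w*exp(w) + 2*w + exp(w)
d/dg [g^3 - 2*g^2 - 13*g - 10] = 3*g^2 - 4*g - 13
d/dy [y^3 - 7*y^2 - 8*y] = 3*y^2 - 14*y - 8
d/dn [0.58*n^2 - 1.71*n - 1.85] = 1.16*n - 1.71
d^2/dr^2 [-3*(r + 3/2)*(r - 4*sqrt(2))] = -6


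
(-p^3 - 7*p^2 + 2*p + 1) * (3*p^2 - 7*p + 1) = -3*p^5 - 14*p^4 + 54*p^3 - 18*p^2 - 5*p + 1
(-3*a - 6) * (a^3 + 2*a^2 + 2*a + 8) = -3*a^4 - 12*a^3 - 18*a^2 - 36*a - 48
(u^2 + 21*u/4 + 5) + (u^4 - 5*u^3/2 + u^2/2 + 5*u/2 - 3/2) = u^4 - 5*u^3/2 + 3*u^2/2 + 31*u/4 + 7/2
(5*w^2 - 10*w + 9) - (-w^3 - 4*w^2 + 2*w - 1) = w^3 + 9*w^2 - 12*w + 10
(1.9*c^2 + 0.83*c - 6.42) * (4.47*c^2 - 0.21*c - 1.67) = 8.493*c^4 + 3.3111*c^3 - 32.0447*c^2 - 0.0379*c + 10.7214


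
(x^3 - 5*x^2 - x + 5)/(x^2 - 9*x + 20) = (x^2 - 1)/(x - 4)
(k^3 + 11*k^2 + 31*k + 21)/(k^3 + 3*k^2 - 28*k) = (k^2 + 4*k + 3)/(k*(k - 4))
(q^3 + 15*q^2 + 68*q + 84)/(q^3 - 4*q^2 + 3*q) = (q^3 + 15*q^2 + 68*q + 84)/(q*(q^2 - 4*q + 3))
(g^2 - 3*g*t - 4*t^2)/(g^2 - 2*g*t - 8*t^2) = (g + t)/(g + 2*t)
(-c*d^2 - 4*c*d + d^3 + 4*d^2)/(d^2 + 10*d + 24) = d*(-c + d)/(d + 6)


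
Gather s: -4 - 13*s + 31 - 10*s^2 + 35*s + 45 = -10*s^2 + 22*s + 72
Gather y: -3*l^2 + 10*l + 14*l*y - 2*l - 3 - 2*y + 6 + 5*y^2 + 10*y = -3*l^2 + 8*l + 5*y^2 + y*(14*l + 8) + 3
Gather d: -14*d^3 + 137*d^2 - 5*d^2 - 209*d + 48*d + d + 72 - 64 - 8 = -14*d^3 + 132*d^2 - 160*d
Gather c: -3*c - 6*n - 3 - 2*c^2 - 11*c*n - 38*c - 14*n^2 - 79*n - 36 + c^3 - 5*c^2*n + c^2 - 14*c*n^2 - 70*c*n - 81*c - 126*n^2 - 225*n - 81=c^3 + c^2*(-5*n - 1) + c*(-14*n^2 - 81*n - 122) - 140*n^2 - 310*n - 120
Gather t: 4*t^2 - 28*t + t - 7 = 4*t^2 - 27*t - 7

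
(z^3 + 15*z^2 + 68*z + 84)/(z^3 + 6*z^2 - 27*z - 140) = (z^2 + 8*z + 12)/(z^2 - z - 20)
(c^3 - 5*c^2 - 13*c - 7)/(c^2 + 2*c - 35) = (c^3 - 5*c^2 - 13*c - 7)/(c^2 + 2*c - 35)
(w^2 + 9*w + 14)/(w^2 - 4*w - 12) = (w + 7)/(w - 6)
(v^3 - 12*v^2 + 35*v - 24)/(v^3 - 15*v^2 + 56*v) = (v^2 - 4*v + 3)/(v*(v - 7))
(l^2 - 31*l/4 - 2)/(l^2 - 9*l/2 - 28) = (4*l + 1)/(2*(2*l + 7))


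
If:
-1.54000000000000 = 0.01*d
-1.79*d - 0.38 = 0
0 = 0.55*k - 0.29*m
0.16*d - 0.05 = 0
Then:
No Solution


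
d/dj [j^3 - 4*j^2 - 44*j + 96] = 3*j^2 - 8*j - 44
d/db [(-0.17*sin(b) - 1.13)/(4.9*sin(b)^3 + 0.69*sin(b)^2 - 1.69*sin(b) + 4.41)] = (1.666*sin(b)^3 + 16.7283*sin(b)^2 + 1.5594*sin(b) - 2.6594)*cos(b)/(24.01*sin(b)^6 + 6.762*sin(b)^5 - 16.0859*sin(b)^4 + 40.8858*sin(b)^3 + 8.9419*sin(b)^2 - 14.9058*sin(b) + 19.4481)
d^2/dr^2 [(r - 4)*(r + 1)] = 2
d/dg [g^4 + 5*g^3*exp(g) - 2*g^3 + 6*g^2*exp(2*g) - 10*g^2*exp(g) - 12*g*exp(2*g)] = 5*g^3*exp(g) + 4*g^3 + 12*g^2*exp(2*g) + 5*g^2*exp(g) - 6*g^2 - 12*g*exp(2*g) - 20*g*exp(g) - 12*exp(2*g)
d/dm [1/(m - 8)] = -1/(m - 8)^2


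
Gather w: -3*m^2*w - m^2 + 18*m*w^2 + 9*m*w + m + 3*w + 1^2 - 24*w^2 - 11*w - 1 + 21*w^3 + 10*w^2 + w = -m^2 + m + 21*w^3 + w^2*(18*m - 14) + w*(-3*m^2 + 9*m - 7)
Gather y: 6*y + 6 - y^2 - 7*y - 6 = -y^2 - y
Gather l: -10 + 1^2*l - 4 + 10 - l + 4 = 0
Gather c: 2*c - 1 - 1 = 2*c - 2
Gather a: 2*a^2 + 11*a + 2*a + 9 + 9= 2*a^2 + 13*a + 18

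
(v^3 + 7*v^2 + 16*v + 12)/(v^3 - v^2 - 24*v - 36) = (v + 2)/(v - 6)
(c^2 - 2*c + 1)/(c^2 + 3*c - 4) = (c - 1)/(c + 4)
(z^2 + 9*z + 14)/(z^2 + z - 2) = (z + 7)/(z - 1)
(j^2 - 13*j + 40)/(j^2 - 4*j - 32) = (j - 5)/(j + 4)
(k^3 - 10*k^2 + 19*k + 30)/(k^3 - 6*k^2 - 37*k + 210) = (k^2 - 5*k - 6)/(k^2 - k - 42)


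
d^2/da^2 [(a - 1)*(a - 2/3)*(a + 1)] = 6*a - 4/3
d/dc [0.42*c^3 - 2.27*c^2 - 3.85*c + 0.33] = 1.26*c^2 - 4.54*c - 3.85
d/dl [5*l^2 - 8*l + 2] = 10*l - 8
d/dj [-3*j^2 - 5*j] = -6*j - 5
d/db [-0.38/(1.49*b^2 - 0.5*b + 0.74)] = (1.1324*b - 0.19)/(1.49*b^2 - 0.5*b + 0.74)^2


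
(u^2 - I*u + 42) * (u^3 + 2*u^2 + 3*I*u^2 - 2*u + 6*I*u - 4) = u^5 + 2*u^4 + 2*I*u^4 + 43*u^3 + 4*I*u^3 + 86*u^2 + 128*I*u^2 - 84*u + 256*I*u - 168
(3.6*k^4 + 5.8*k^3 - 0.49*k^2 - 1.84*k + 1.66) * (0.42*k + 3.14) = 1.512*k^5 + 13.74*k^4 + 18.0062*k^3 - 2.3114*k^2 - 5.0804*k + 5.2124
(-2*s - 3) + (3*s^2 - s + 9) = 3*s^2 - 3*s + 6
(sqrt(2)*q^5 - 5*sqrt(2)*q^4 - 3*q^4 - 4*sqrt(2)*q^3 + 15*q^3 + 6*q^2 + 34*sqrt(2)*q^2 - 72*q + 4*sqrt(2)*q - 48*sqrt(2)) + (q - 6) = sqrt(2)*q^5 - 5*sqrt(2)*q^4 - 3*q^4 - 4*sqrt(2)*q^3 + 15*q^3 + 6*q^2 + 34*sqrt(2)*q^2 - 71*q + 4*sqrt(2)*q - 48*sqrt(2) - 6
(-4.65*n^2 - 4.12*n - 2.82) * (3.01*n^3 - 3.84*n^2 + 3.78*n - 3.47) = -13.9965*n^5 + 5.4548*n^4 - 10.2444*n^3 + 11.3907*n^2 + 3.6368*n + 9.7854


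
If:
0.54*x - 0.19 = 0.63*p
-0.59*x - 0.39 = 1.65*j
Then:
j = -0.357575757575758*x - 0.236363636363636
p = 0.857142857142857*x - 0.301587301587302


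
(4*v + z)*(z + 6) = 4*v*z + 24*v + z^2 + 6*z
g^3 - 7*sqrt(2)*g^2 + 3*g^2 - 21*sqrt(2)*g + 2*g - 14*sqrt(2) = (g + 1)*(g + 2)*(g - 7*sqrt(2))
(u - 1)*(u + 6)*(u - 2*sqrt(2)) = u^3 - 2*sqrt(2)*u^2 + 5*u^2 - 10*sqrt(2)*u - 6*u + 12*sqrt(2)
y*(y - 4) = y^2 - 4*y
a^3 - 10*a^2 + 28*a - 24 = (a - 6)*(a - 2)^2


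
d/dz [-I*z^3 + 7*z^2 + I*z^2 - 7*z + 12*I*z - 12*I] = -3*I*z^2 + 2*z*(7 + I) - 7 + 12*I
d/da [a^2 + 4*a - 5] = 2*a + 4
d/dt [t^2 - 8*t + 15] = 2*t - 8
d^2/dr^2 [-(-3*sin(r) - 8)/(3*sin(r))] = 8*(cos(r)^2 + 1)/(3*sin(r)^3)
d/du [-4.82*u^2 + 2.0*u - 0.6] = 2.0 - 9.64*u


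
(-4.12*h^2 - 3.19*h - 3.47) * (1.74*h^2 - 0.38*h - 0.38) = -7.1688*h^4 - 3.985*h^3 - 3.26*h^2 + 2.5308*h + 1.3186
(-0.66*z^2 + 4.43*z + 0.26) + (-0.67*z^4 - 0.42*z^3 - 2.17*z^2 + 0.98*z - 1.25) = -0.67*z^4 - 0.42*z^3 - 2.83*z^2 + 5.41*z - 0.99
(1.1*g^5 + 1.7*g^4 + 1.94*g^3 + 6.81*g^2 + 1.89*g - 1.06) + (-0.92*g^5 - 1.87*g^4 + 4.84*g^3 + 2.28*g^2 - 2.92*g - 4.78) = 0.18*g^5 - 0.17*g^4 + 6.78*g^3 + 9.09*g^2 - 1.03*g - 5.84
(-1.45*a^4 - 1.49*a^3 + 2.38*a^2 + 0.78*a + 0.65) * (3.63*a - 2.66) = -5.2635*a^5 - 1.5517*a^4 + 12.6028*a^3 - 3.4994*a^2 + 0.2847*a - 1.729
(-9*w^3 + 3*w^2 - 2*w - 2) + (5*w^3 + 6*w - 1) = -4*w^3 + 3*w^2 + 4*w - 3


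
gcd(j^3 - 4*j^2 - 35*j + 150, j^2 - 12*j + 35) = j - 5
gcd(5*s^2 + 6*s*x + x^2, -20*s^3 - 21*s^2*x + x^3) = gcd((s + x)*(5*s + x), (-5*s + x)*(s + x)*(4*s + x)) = s + x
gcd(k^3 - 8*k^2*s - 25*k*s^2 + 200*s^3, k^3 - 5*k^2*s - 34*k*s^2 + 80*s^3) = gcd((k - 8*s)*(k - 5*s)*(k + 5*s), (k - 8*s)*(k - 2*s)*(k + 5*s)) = -k^2 + 3*k*s + 40*s^2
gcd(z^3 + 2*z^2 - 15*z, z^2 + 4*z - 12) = 1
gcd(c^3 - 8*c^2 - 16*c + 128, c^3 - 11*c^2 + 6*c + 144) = c - 8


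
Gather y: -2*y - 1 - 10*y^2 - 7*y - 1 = -10*y^2 - 9*y - 2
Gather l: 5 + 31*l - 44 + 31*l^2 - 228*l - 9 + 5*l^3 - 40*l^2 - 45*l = 5*l^3 - 9*l^2 - 242*l - 48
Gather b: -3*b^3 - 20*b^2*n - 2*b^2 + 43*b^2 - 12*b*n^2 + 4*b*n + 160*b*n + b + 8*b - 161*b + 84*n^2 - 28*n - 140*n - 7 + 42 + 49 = -3*b^3 + b^2*(41 - 20*n) + b*(-12*n^2 + 164*n - 152) + 84*n^2 - 168*n + 84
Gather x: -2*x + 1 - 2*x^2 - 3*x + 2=-2*x^2 - 5*x + 3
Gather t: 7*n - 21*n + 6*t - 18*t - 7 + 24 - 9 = -14*n - 12*t + 8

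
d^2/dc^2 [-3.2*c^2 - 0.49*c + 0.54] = -6.40000000000000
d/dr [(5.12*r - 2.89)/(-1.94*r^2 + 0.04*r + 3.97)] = (9.9328*r^2 - 11.2132*r + 20.442)/(3.7636*r^4 - 0.1552*r^3 - 15.402*r^2 + 0.3176*r + 15.7609)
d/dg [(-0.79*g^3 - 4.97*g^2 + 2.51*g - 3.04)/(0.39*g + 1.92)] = (-0.6162*g^3 - 6.4887*g^2 - 19.0848*g + 6.0048)/(0.1521*g^2 + 1.4976*g + 3.6864)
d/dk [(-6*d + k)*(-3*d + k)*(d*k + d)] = d*(18*d^2 - 18*d*k - 9*d + 3*k^2 + 2*k)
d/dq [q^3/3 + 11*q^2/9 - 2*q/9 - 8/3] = q^2 + 22*q/9 - 2/9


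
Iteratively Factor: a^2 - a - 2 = (a - 2)*(a + 1)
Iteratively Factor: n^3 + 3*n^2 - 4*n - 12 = (n + 2)*(n^2 + n - 6) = (n - 2)*(n + 2)*(n + 3)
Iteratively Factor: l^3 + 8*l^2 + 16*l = (l + 4)*(l^2 + 4*l) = (l + 4)^2*(l)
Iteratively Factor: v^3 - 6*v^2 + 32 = (v - 4)*(v^2 - 2*v - 8) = (v - 4)*(v + 2)*(v - 4)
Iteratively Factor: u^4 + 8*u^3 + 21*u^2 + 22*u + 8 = (u + 1)*(u^3 + 7*u^2 + 14*u + 8) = (u + 1)*(u + 2)*(u^2 + 5*u + 4) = (u + 1)*(u + 2)*(u + 4)*(u + 1)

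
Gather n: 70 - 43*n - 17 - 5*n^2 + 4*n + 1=-5*n^2 - 39*n + 54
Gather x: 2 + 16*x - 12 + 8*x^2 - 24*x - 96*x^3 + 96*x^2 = -96*x^3 + 104*x^2 - 8*x - 10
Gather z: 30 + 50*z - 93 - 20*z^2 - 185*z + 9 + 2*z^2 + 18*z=-18*z^2 - 117*z - 54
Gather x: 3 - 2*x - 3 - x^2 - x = -x^2 - 3*x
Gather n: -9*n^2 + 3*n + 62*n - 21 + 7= -9*n^2 + 65*n - 14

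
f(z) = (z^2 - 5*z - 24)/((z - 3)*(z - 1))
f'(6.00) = 1.11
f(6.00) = -1.20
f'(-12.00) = -0.02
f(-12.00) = 0.92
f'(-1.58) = -1.39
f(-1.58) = -1.15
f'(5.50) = 1.71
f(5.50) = -1.89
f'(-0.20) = -8.26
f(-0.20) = -5.98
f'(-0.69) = -3.80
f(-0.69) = -3.22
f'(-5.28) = -0.14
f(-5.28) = 0.58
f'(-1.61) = -1.35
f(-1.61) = -1.11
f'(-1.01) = -2.53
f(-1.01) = -2.22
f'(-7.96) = -0.05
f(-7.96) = 0.81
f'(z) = (2*z - 5)/((z - 3)*(z - 1)) - (z^2 - 5*z - 24)/((z - 3)*(z - 1)^2) - (z^2 - 5*z - 24)/((z - 3)^2*(z - 1))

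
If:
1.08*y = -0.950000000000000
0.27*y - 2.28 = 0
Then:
No Solution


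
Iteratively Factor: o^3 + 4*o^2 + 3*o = (o)*(o^2 + 4*o + 3) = o*(o + 3)*(o + 1)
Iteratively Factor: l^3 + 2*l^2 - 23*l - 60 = (l + 4)*(l^2 - 2*l - 15) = (l + 3)*(l + 4)*(l - 5)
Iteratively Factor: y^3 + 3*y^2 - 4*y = (y - 1)*(y^2 + 4*y) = y*(y - 1)*(y + 4)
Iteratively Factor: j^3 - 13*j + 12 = (j - 1)*(j^2 + j - 12) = (j - 3)*(j - 1)*(j + 4)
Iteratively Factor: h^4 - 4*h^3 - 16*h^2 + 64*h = (h)*(h^3 - 4*h^2 - 16*h + 64) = h*(h + 4)*(h^2 - 8*h + 16) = h*(h - 4)*(h + 4)*(h - 4)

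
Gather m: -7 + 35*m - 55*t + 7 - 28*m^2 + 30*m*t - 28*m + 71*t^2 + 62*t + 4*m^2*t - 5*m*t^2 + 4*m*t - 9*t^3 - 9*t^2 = m^2*(4*t - 28) + m*(-5*t^2 + 34*t + 7) - 9*t^3 + 62*t^2 + 7*t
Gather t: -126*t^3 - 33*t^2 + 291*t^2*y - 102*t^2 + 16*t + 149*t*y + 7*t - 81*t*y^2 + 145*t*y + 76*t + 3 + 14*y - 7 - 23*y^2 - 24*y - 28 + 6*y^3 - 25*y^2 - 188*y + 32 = -126*t^3 + t^2*(291*y - 135) + t*(-81*y^2 + 294*y + 99) + 6*y^3 - 48*y^2 - 198*y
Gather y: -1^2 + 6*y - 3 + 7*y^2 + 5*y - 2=7*y^2 + 11*y - 6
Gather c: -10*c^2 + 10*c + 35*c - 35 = -10*c^2 + 45*c - 35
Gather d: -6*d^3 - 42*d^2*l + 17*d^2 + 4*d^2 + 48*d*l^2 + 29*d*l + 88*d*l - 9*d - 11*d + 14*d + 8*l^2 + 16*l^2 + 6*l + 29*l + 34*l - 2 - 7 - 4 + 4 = -6*d^3 + d^2*(21 - 42*l) + d*(48*l^2 + 117*l - 6) + 24*l^2 + 69*l - 9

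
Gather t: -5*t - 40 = -5*t - 40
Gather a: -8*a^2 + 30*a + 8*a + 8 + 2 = -8*a^2 + 38*a + 10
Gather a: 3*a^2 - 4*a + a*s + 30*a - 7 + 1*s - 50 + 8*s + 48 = 3*a^2 + a*(s + 26) + 9*s - 9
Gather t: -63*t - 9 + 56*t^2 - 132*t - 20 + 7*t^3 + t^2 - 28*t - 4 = 7*t^3 + 57*t^2 - 223*t - 33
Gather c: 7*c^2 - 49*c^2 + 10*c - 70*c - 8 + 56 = -42*c^2 - 60*c + 48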